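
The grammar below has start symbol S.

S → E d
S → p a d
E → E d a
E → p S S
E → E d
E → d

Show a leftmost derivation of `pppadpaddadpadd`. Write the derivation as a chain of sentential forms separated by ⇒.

S⇒Ed⇒pSSd⇒pEdSd⇒pEdadSd⇒ppSSdadSd⇒pppadSdadSd⇒pppadpaddadSd⇒pppadpaddadpadd

S ⇒ Ed   [S → E d]
Ed ⇒ pSSd   [E → p S S]
pSSd ⇒ pEdSd   [S → E d]
pEdSd ⇒ pEdadSd   [E → E d a]
pEdadSd ⇒ ppSSdadSd   [E → p S S]
ppSSdadSd ⇒ pppadSdadSd   [S → p a d]
pppadSdadSd ⇒ pppadpaddadSd   [S → p a d]
pppadpaddadSd ⇒ pppadpaddadpadd   [S → p a d]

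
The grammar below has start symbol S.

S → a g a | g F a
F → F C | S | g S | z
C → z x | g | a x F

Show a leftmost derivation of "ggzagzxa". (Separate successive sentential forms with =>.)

S => gFa => gFCa => gFCCa => gSCCa => ggFaCCa => ggzaCCa => ggzagCa => ggzagzxa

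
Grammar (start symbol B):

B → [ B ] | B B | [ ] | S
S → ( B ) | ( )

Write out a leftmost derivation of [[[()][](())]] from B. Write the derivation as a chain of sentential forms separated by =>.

B => [B]   [B → [ B ]]
[B] => [[B]]   [B → [ B ]]
[[B]] => [[BB]]   [B → B B]
[[BB]] => [[BBB]]   [B → B B]
[[BBB]] => [[[B]BB]]   [B → [ B ]]
[[[B]BB]] => [[[S]BB]]   [B → S]
[[[S]BB]] => [[[()]BB]]   [S → ( )]
[[[()]BB]] => [[[()][]B]]   [B → [ ]]
[[[()][]B]] => [[[()][]S]]   [B → S]
[[[()][]S]] => [[[()][](B)]]   [S → ( B )]
[[[()][](B)]] => [[[()][](S)]]   [B → S]
[[[()][](S)]] => [[[()][](())]]   [S → ( )]

B => [B] => [[B]] => [[BB]] => [[BBB]] => [[[B]BB]] => [[[S]BB]] => [[[()]BB]] => [[[()][]B]] => [[[()][]S]] => [[[()][](B)]] => [[[()][](S)]] => [[[()][](())]]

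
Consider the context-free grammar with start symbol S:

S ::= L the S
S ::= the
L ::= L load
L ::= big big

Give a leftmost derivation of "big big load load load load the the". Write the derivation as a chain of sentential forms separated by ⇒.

S ⇒ L the S   [S ::= L the S]
L the S ⇒ L load the S   [L ::= L load]
L load the S ⇒ L load load the S   [L ::= L load]
L load load the S ⇒ L load load load the S   [L ::= L load]
L load load load the S ⇒ L load load load load the S   [L ::= L load]
L load load load load the S ⇒ big big load load load load the S   [L ::= big big]
big big load load load load the S ⇒ big big load load load load the the   [S ::= the]

S ⇒ L the S ⇒ L load the S ⇒ L load load the S ⇒ L load load load the S ⇒ L load load load load the S ⇒ big big load load load load the S ⇒ big big load load load load the the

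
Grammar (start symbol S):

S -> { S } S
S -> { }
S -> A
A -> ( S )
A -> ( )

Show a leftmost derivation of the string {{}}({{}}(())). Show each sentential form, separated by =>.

S=>{S}S=>{{}}S=>{{}}A=>{{}}(S)=>{{}}({S}S)=>{{}}({{}}S)=>{{}}({{}}A)=>{{}}({{}}(S))=>{{}}({{}}(A))=>{{}}({{}}(()))

S => {S}S   [S -> { S } S]
{S}S => {{}}S   [S -> { }]
{{}}S => {{}}A   [S -> A]
{{}}A => {{}}(S)   [A -> ( S )]
{{}}(S) => {{}}({S}S)   [S -> { S } S]
{{}}({S}S) => {{}}({{}}S)   [S -> { }]
{{}}({{}}S) => {{}}({{}}A)   [S -> A]
{{}}({{}}A) => {{}}({{}}(S))   [A -> ( S )]
{{}}({{}}(S)) => {{}}({{}}(A))   [S -> A]
{{}}({{}}(A)) => {{}}({{}}(()))   [A -> ( )]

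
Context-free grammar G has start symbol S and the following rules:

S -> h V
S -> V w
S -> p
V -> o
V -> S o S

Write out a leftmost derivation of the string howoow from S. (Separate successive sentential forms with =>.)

S=>hV=>hSoS=>hVwoS=>howoS=>howoVw=>howoow

S => hV   [S -> h V]
hV => hSoS   [V -> S o S]
hSoS => hVwoS   [S -> V w]
hVwoS => howoS   [V -> o]
howoS => howoVw   [S -> V w]
howoVw => howoow   [V -> o]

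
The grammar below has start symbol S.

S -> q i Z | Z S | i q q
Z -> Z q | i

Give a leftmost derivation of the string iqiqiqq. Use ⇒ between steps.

S ⇒ ZS   [S -> Z S]
ZS ⇒ ZqS   [Z -> Z q]
ZqS ⇒ iqS   [Z -> i]
iqS ⇒ iqZS   [S -> Z S]
iqZS ⇒ iqZqS   [Z -> Z q]
iqZqS ⇒ iqiqS   [Z -> i]
iqiqS ⇒ iqiqiqq   [S -> i q q]

S ⇒ ZS ⇒ ZqS ⇒ iqS ⇒ iqZS ⇒ iqZqS ⇒ iqiqS ⇒ iqiqiqq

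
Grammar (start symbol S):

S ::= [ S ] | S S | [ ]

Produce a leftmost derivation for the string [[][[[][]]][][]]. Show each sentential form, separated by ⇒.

S⇒[S]⇒[SS]⇒[[]S]⇒[[]SS]⇒[[]SSS]⇒[[][S]SS]⇒[[][[S]]SS]⇒[[][[SS]]SS]⇒[[][[[]S]]SS]⇒[[][[[][]]]SS]⇒[[][[[][]]][]S]⇒[[][[[][]]][][]]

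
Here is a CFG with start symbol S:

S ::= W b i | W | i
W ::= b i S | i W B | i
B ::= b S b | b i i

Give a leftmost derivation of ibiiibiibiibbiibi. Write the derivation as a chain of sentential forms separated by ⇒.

S ⇒ Wbi ⇒ iWBbi ⇒ ibiSBbi ⇒ ibiWBbi ⇒ ibiiWBBbi ⇒ ibiiiBBbi ⇒ ibiiibSbBbi ⇒ ibiiibWbBbi ⇒ ibiiibiWBbBbi ⇒ ibiiibiiBbBbi ⇒ ibiiibiibiibBbi ⇒ ibiiibiibiibbiibi

S ⇒ Wbi   [S ::= W b i]
Wbi ⇒ iWBbi   [W ::= i W B]
iWBbi ⇒ ibiSBbi   [W ::= b i S]
ibiSBbi ⇒ ibiWBbi   [S ::= W]
ibiWBbi ⇒ ibiiWBBbi   [W ::= i W B]
ibiiWBBbi ⇒ ibiiiBBbi   [W ::= i]
ibiiiBBbi ⇒ ibiiibSbBbi   [B ::= b S b]
ibiiibSbBbi ⇒ ibiiibWbBbi   [S ::= W]
ibiiibWbBbi ⇒ ibiiibiWBbBbi   [W ::= i W B]
ibiiibiWBbBbi ⇒ ibiiibiiBbBbi   [W ::= i]
ibiiibiiBbBbi ⇒ ibiiibiibiibBbi   [B ::= b i i]
ibiiibiibiibBbi ⇒ ibiiibiibiibbiibi   [B ::= b i i]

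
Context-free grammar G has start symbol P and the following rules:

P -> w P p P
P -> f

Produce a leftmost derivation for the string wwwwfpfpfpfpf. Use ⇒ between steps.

P⇒wPpP⇒wwPpPpP⇒wwwPpPpPpP⇒wwwwPpPpPpPpP⇒wwwwfpPpPpPpP⇒wwwwfpfpPpPpP⇒wwwwfpfpfpPpP⇒wwwwfpfpfpfpP⇒wwwwfpfpfpfpf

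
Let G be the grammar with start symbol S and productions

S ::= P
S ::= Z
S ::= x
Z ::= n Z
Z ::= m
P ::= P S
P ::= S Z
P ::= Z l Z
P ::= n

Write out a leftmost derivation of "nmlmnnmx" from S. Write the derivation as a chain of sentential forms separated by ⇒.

S ⇒ P ⇒ PS ⇒ SZS ⇒ PZS ⇒ ZlZZS ⇒ nZlZZS ⇒ nmlZZS ⇒ nmlmZS ⇒ nmlmnZS ⇒ nmlmnnZS ⇒ nmlmnnmS ⇒ nmlmnnmx

S ⇒ P   [S ::= P]
P ⇒ PS   [P ::= P S]
PS ⇒ SZS   [P ::= S Z]
SZS ⇒ PZS   [S ::= P]
PZS ⇒ ZlZZS   [P ::= Z l Z]
ZlZZS ⇒ nZlZZS   [Z ::= n Z]
nZlZZS ⇒ nmlZZS   [Z ::= m]
nmlZZS ⇒ nmlmZS   [Z ::= m]
nmlmZS ⇒ nmlmnZS   [Z ::= n Z]
nmlmnZS ⇒ nmlmnnZS   [Z ::= n Z]
nmlmnnZS ⇒ nmlmnnmS   [Z ::= m]
nmlmnnmS ⇒ nmlmnnmx   [S ::= x]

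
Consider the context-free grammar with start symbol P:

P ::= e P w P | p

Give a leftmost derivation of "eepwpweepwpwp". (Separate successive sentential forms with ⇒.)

P ⇒ ePwP ⇒ eePwPwP ⇒ eepwPwP ⇒ eepwpwP ⇒ eepwpwePwP ⇒ eepwpweePwPwP ⇒ eepwpweepwPwP ⇒ eepwpweepwpwP ⇒ eepwpweepwpwp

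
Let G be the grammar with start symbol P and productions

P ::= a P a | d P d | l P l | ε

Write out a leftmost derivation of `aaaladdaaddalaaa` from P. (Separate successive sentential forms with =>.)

P => aPa => aaPaa => aaaPaaa => aaalPlaaa => aaalaPalaaa => aaaladPdalaaa => aaaladdPddalaaa => aaaladdaPaddalaaa => aaaladdaaddalaaa

P => aPa   [P ::= a P a]
aPa => aaPaa   [P ::= a P a]
aaPaa => aaaPaaa   [P ::= a P a]
aaaPaaa => aaalPlaaa   [P ::= l P l]
aaalPlaaa => aaalaPalaaa   [P ::= a P a]
aaalaPalaaa => aaaladPdalaaa   [P ::= d P d]
aaaladPdalaaa => aaaladdPddalaaa   [P ::= d P d]
aaaladdPddalaaa => aaaladdaPaddalaaa   [P ::= a P a]
aaaladdaPaddalaaa => aaaladdaaddalaaa   [P ::= ε]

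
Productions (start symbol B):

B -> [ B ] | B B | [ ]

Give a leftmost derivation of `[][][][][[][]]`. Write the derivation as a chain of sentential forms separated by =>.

B => BB => []B => []BB => []BBB => []BBBB => [][]BBB => [][][]BB => [][][][]B => [][][][][B] => [][][][][BB] => [][][][][[]B] => [][][][][[][]]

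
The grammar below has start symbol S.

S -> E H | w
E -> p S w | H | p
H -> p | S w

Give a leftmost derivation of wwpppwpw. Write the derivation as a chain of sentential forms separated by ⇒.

S ⇒ EH ⇒ HH ⇒ SwH ⇒ wwH ⇒ wwSw ⇒ wwEHw ⇒ wwpSwHw ⇒ wwpEHwHw ⇒ wwpHHwHw ⇒ wwppHwHw ⇒ wwpppwHw ⇒ wwpppwpw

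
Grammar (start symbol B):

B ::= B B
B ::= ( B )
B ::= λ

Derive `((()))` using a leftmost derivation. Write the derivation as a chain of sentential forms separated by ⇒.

B ⇒ (B) ⇒ (BB) ⇒ (BBB) ⇒ (BBBB) ⇒ ((B)BBB) ⇒ ((BB)BBB) ⇒ (((B)B)BBB) ⇒ ((()B)BBB) ⇒ ((())BBB) ⇒ ((())BB) ⇒ ((())B) ⇒ ((()))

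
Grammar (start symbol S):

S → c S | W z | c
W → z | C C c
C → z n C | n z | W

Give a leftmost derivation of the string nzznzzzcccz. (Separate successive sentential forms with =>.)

S => Wz => CCcz => nzCcz => nzWcz => nzCCccz => nzznCCccz => nzznWCccz => nzznzCccz => nzznzWccz => nzznzCCcccz => nzznzWCcccz => nzznzzCcccz => nzznzzWcccz => nzznzzzcccz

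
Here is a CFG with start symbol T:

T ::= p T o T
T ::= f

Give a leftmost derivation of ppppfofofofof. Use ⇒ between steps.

T ⇒ pToT   [T ::= p T o T]
pToT ⇒ ppToToT   [T ::= p T o T]
ppToToT ⇒ pppToToToT   [T ::= p T o T]
pppToToToT ⇒ ppppToToToToT   [T ::= p T o T]
ppppToToToToT ⇒ ppppfoToToToT   [T ::= f]
ppppfoToToToT ⇒ ppppfofoToToT   [T ::= f]
ppppfofoToToT ⇒ ppppfofofoToT   [T ::= f]
ppppfofofoToT ⇒ ppppfofofofoT   [T ::= f]
ppppfofofofoT ⇒ ppppfofofofof   [T ::= f]

T ⇒ pToT ⇒ ppToToT ⇒ pppToToToT ⇒ ppppToToToToT ⇒ ppppfoToToToT ⇒ ppppfofoToToT ⇒ ppppfofofoToT ⇒ ppppfofofofoT ⇒ ppppfofofofof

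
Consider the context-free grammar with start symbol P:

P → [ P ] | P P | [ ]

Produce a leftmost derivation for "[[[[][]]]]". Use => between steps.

P=>[P]=>[[P]]=>[[[P]]]=>[[[PP]]]=>[[[[]P]]]=>[[[[][]]]]

P => [P]   [P → [ P ]]
[P] => [[P]]   [P → [ P ]]
[[P]] => [[[P]]]   [P → [ P ]]
[[[P]]] => [[[PP]]]   [P → P P]
[[[PP]]] => [[[[]P]]]   [P → [ ]]
[[[[]P]]] => [[[[][]]]]   [P → [ ]]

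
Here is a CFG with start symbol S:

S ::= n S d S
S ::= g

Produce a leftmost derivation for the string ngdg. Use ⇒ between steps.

S ⇒ nSdS ⇒ ngdS ⇒ ngdg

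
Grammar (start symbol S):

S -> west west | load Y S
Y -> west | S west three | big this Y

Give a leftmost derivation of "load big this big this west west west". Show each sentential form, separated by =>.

S => load Y S => load big this Y S => load big this big this Y S => load big this big this west S => load big this big this west west west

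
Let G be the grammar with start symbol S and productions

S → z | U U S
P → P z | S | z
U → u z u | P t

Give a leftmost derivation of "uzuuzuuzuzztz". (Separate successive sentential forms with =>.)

S => UUS => uzuUS => uzuPtS => uzuPztS => uzuSztS => uzuUUSztS => uzuuzuUSztS => uzuuzuuzuSztS => uzuuzuuzuzztS => uzuuzuuzuzztz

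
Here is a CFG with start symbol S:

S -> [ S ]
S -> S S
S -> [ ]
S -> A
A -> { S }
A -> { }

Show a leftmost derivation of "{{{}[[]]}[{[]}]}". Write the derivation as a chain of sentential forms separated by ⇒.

S ⇒ A ⇒ {S} ⇒ {SS} ⇒ {AS} ⇒ {{S}S} ⇒ {{SS}S} ⇒ {{AS}S} ⇒ {{{}S}S} ⇒ {{{}[S]}S} ⇒ {{{}[[]]}S} ⇒ {{{}[[]]}[S]} ⇒ {{{}[[]]}[A]} ⇒ {{{}[[]]}[{S}]} ⇒ {{{}[[]]}[{[]}]}

S ⇒ A   [S -> A]
A ⇒ {S}   [A -> { S }]
{S} ⇒ {SS}   [S -> S S]
{SS} ⇒ {AS}   [S -> A]
{AS} ⇒ {{S}S}   [A -> { S }]
{{S}S} ⇒ {{SS}S}   [S -> S S]
{{SS}S} ⇒ {{AS}S}   [S -> A]
{{AS}S} ⇒ {{{}S}S}   [A -> { }]
{{{}S}S} ⇒ {{{}[S]}S}   [S -> [ S ]]
{{{}[S]}S} ⇒ {{{}[[]]}S}   [S -> [ ]]
{{{}[[]]}S} ⇒ {{{}[[]]}[S]}   [S -> [ S ]]
{{{}[[]]}[S]} ⇒ {{{}[[]]}[A]}   [S -> A]
{{{}[[]]}[A]} ⇒ {{{}[[]]}[{S}]}   [A -> { S }]
{{{}[[]]}[{S}]} ⇒ {{{}[[]]}[{[]}]}   [S -> [ ]]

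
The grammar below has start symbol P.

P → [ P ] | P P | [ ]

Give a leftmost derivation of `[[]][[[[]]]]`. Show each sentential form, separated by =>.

P=>PP=>[P]P=>[[]]P=>[[]][P]=>[[]][[P]]=>[[]][[[P]]]=>[[]][[[[]]]]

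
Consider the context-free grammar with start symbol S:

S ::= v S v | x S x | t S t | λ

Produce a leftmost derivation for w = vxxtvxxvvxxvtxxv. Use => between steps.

S => vSv   [S ::= v S v]
vSv => vxSxv   [S ::= x S x]
vxSxv => vxxSxxv   [S ::= x S x]
vxxSxxv => vxxtStxxv   [S ::= t S t]
vxxtStxxv => vxxtvSvtxxv   [S ::= v S v]
vxxtvSvtxxv => vxxtvxSxvtxxv   [S ::= x S x]
vxxtvxSxvtxxv => vxxtvxxSxxvtxxv   [S ::= x S x]
vxxtvxxSxxvtxxv => vxxtvxxvSvxxvtxxv   [S ::= v S v]
vxxtvxxvSvxxvtxxv => vxxtvxxvvxxvtxxv   [S ::= λ]

S => vSv => vxSxv => vxxSxxv => vxxtStxxv => vxxtvSvtxxv => vxxtvxSxvtxxv => vxxtvxxSxxvtxxv => vxxtvxxvSvxxvtxxv => vxxtvxxvvxxvtxxv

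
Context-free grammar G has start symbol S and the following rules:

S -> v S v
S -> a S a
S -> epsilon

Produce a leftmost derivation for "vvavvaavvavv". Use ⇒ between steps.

S ⇒ vSv   [S -> v S v]
vSv ⇒ vvSvv   [S -> v S v]
vvSvv ⇒ vvaSavv   [S -> a S a]
vvaSavv ⇒ vvavSvavv   [S -> v S v]
vvavSvavv ⇒ vvavvSvvavv   [S -> v S v]
vvavvSvvavv ⇒ vvavvaSavvavv   [S -> a S a]
vvavvaSavvavv ⇒ vvavvaavvavv   [S -> epsilon]

S⇒vSv⇒vvSvv⇒vvaSavv⇒vvavSvavv⇒vvavvSvvavv⇒vvavvaSavvavv⇒vvavvaavvavv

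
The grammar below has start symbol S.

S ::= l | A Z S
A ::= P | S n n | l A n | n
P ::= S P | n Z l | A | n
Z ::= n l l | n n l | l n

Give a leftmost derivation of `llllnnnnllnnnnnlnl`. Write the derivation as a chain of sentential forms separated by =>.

S => AZS => lAnZS => llAnnZS => lllAnnnZS => lllSnnnnnZS => lllAZSnnnnnZS => lllSnnZSnnnnnZS => llllnnZSnnnnnZS => llllnnnnlSnnnnnZS => llllnnnnllnnnnnZS => llllnnnnllnnnnnlnS => llllnnnnllnnnnnlnl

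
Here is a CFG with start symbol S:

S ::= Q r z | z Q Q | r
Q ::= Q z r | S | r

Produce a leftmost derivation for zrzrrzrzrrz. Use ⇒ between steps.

S ⇒ Qrz ⇒ Qzrrz ⇒ Qzrzrrz ⇒ Szrzrrz ⇒ zQQzrzrrz ⇒ zQzrQzrzrrz ⇒ zSzrQzrzrrz ⇒ zrzrQzrzrrz ⇒ zrzrrzrzrrz

S ⇒ Qrz   [S ::= Q r z]
Qrz ⇒ Qzrrz   [Q ::= Q z r]
Qzrrz ⇒ Qzrzrrz   [Q ::= Q z r]
Qzrzrrz ⇒ Szrzrrz   [Q ::= S]
Szrzrrz ⇒ zQQzrzrrz   [S ::= z Q Q]
zQQzrzrrz ⇒ zQzrQzrzrrz   [Q ::= Q z r]
zQzrQzrzrrz ⇒ zSzrQzrzrrz   [Q ::= S]
zSzrQzrzrrz ⇒ zrzrQzrzrrz   [S ::= r]
zrzrQzrzrrz ⇒ zrzrrzrzrrz   [Q ::= r]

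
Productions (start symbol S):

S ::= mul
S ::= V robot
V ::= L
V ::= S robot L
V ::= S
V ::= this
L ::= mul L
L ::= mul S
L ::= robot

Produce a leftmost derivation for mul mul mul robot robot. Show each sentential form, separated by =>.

S => V robot   [S ::= V robot]
V robot => L robot   [V ::= L]
L robot => mul L robot   [L ::= mul L]
mul L robot => mul mul L robot   [L ::= mul L]
mul mul L robot => mul mul mul L robot   [L ::= mul L]
mul mul mul L robot => mul mul mul robot robot   [L ::= robot]

S => V robot => L robot => mul L robot => mul mul L robot => mul mul mul L robot => mul mul mul robot robot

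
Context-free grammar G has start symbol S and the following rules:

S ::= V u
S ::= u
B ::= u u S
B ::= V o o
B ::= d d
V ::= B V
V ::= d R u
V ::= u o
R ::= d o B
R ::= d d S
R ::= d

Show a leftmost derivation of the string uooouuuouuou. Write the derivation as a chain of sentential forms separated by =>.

S=>Vu=>BVu=>VooVu=>uoooVu=>uoooBVu=>uooouuSVu=>uooouuVuVu=>uooouuuouVu=>uooouuuouuou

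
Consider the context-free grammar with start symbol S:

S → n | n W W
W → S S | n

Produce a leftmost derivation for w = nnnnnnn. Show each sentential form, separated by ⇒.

S ⇒ nWW ⇒ nSSW ⇒ nnWWSW ⇒ nnSSWSW ⇒ nnnSWSW ⇒ nnnnWSW ⇒ nnnnnSW ⇒ nnnnnnW ⇒ nnnnnnn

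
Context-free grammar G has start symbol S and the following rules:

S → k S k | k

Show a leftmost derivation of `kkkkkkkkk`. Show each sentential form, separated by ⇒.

S ⇒ kSk   [S → k S k]
kSk ⇒ kkSkk   [S → k S k]
kkSkk ⇒ kkkSkkk   [S → k S k]
kkkSkkk ⇒ kkkkSkkkk   [S → k S k]
kkkkSkkkk ⇒ kkkkkkkkk   [S → k]

S⇒kSk⇒kkSkk⇒kkkSkkk⇒kkkkSkkkk⇒kkkkkkkkk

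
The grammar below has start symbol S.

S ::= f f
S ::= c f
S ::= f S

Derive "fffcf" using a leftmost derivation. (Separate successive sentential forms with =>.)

S => fS   [S ::= f S]
fS => ffS   [S ::= f S]
ffS => fffS   [S ::= f S]
fffS => fffcf   [S ::= c f]

S=>fS=>ffS=>fffS=>fffcf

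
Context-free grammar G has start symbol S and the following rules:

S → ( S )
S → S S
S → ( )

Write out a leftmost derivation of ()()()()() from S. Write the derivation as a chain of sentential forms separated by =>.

S => SS   [S → S S]
SS => SSS   [S → S S]
SSS => SSSS   [S → S S]
SSSS => SSSSS   [S → S S]
SSSSS => ()SSSS   [S → ( )]
()SSSS => ()()SSS   [S → ( )]
()()SSS => ()()()SS   [S → ( )]
()()()SS => ()()()()S   [S → ( )]
()()()()S => ()()()()()   [S → ( )]

S => SS => SSS => SSSS => SSSSS => ()SSSS => ()()SSS => ()()()SS => ()()()()S => ()()()()()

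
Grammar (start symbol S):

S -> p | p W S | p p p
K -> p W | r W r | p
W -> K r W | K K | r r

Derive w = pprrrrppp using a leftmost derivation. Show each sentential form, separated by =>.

S => pWS => pKKS => ppWKS => ppKKKS => pprWrKKS => pprrrrKKS => pprrrrpKS => pprrrrppS => pprrrrppp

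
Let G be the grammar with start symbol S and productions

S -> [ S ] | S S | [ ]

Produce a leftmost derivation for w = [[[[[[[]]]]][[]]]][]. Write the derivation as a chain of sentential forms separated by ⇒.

S ⇒ SS ⇒ [S]S ⇒ [[S]]S ⇒ [[SS]]S ⇒ [[[S]S]]S ⇒ [[[[S]]S]]S ⇒ [[[[[S]]]S]]S ⇒ [[[[[[S]]]]S]]S ⇒ [[[[[[[]]]]]S]]S ⇒ [[[[[[[]]]]][S]]]S ⇒ [[[[[[[]]]]][[]]]]S ⇒ [[[[[[[]]]]][[]]]][]

S ⇒ SS   [S -> S S]
SS ⇒ [S]S   [S -> [ S ]]
[S]S ⇒ [[S]]S   [S -> [ S ]]
[[S]]S ⇒ [[SS]]S   [S -> S S]
[[SS]]S ⇒ [[[S]S]]S   [S -> [ S ]]
[[[S]S]]S ⇒ [[[[S]]S]]S   [S -> [ S ]]
[[[[S]]S]]S ⇒ [[[[[S]]]S]]S   [S -> [ S ]]
[[[[[S]]]S]]S ⇒ [[[[[[S]]]]S]]S   [S -> [ S ]]
[[[[[[S]]]]S]]S ⇒ [[[[[[[]]]]]S]]S   [S -> [ ]]
[[[[[[[]]]]]S]]S ⇒ [[[[[[[]]]]][S]]]S   [S -> [ S ]]
[[[[[[[]]]]][S]]]S ⇒ [[[[[[[]]]]][[]]]]S   [S -> [ ]]
[[[[[[[]]]]][[]]]]S ⇒ [[[[[[[]]]]][[]]]][]   [S -> [ ]]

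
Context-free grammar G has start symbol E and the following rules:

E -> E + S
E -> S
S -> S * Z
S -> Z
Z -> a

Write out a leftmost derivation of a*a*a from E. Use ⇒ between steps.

E ⇒ S ⇒ S*Z ⇒ S*Z*Z ⇒ Z*Z*Z ⇒ a*Z*Z ⇒ a*a*Z ⇒ a*a*a

E ⇒ S   [E -> S]
S ⇒ S*Z   [S -> S * Z]
S*Z ⇒ S*Z*Z   [S -> S * Z]
S*Z*Z ⇒ Z*Z*Z   [S -> Z]
Z*Z*Z ⇒ a*Z*Z   [Z -> a]
a*Z*Z ⇒ a*a*Z   [Z -> a]
a*a*Z ⇒ a*a*a   [Z -> a]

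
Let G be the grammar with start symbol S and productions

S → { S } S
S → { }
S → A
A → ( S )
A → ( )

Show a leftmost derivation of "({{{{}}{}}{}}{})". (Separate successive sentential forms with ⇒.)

S⇒A⇒(S)⇒({S}S)⇒({{S}S}S)⇒({{{S}S}S}S)⇒({{{{}}S}S}S)⇒({{{{}}{}}S}S)⇒({{{{}}{}}{}}S)⇒({{{{}}{}}{}}{})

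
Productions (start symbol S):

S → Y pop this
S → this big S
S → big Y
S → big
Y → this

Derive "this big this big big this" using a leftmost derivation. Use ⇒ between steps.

S ⇒ this big S ⇒ this big this big S ⇒ this big this big big Y ⇒ this big this big big this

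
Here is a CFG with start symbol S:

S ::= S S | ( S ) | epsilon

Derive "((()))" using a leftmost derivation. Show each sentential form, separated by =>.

S => SS => SSS => SSSS => (S)SSS => (SS)SSS => ((S)S)SSS => ((SS)S)SSS => (((S)S)S)SSS => ((()S)S)SSS => ((())S)SSS => ((()))SSS => ((()))SS => ((()))S => ((()))

S => SS   [S ::= S S]
SS => SSS   [S ::= S S]
SSS => SSSS   [S ::= S S]
SSSS => (S)SSS   [S ::= ( S )]
(S)SSS => (SS)SSS   [S ::= S S]
(SS)SSS => ((S)S)SSS   [S ::= ( S )]
((S)S)SSS => ((SS)S)SSS   [S ::= S S]
((SS)S)SSS => (((S)S)S)SSS   [S ::= ( S )]
(((S)S)S)SSS => ((()S)S)SSS   [S ::= epsilon]
((()S)S)SSS => ((())S)SSS   [S ::= epsilon]
((())S)SSS => ((()))SSS   [S ::= epsilon]
((()))SSS => ((()))SS   [S ::= epsilon]
((()))SS => ((()))S   [S ::= epsilon]
((()))S => ((()))   [S ::= epsilon]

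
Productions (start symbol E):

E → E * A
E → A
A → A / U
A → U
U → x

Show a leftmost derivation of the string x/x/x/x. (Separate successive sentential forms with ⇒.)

E ⇒ A ⇒ A/U ⇒ A/U/U ⇒ A/U/U/U ⇒ U/U/U/U ⇒ x/U/U/U ⇒ x/x/U/U ⇒ x/x/x/U ⇒ x/x/x/x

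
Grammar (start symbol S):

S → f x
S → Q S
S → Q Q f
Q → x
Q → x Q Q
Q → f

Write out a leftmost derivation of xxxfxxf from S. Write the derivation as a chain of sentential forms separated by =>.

S => QQf => xQQQf => xxQQf => xxxQQQf => xxxfQQf => xxxfxQf => xxxfxxf

S => QQf   [S → Q Q f]
QQf => xQQQf   [Q → x Q Q]
xQQQf => xxQQf   [Q → x]
xxQQf => xxxQQQf   [Q → x Q Q]
xxxQQQf => xxxfQQf   [Q → f]
xxxfQQf => xxxfxQf   [Q → x]
xxxfxQf => xxxfxxf   [Q → x]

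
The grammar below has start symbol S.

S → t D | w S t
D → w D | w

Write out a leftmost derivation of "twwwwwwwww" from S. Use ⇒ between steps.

S ⇒ tD   [S → t D]
tD ⇒ twD   [D → w D]
twD ⇒ twwD   [D → w D]
twwD ⇒ twwwD   [D → w D]
twwwD ⇒ twwwwD   [D → w D]
twwwwD ⇒ twwwwwD   [D → w D]
twwwwwD ⇒ twwwwwwD   [D → w D]
twwwwwwD ⇒ twwwwwwwD   [D → w D]
twwwwwwwD ⇒ twwwwwwwwD   [D → w D]
twwwwwwwwD ⇒ twwwwwwwww   [D → w]

S ⇒ tD ⇒ twD ⇒ twwD ⇒ twwwD ⇒ twwwwD ⇒ twwwwwD ⇒ twwwwwwD ⇒ twwwwwwwD ⇒ twwwwwwwwD ⇒ twwwwwwwww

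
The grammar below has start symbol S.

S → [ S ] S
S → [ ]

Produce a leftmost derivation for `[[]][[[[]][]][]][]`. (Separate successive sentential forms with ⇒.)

S⇒[S]S⇒[[]]S⇒[[]][S]S⇒[[]][[S]S]S⇒[[]][[[S]S]S]S⇒[[]][[[[]]S]S]S⇒[[]][[[[]][]]S]S⇒[[]][[[[]][]][]]S⇒[[]][[[[]][]][]][]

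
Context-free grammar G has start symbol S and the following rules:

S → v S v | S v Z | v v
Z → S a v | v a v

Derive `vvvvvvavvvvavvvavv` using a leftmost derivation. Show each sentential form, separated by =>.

S => vSv => vSvZv => vSvZvZv => vvSvvZvZv => vvSvZvvZvZv => vvvvvZvvZvZv => vvvvvvavvvZvZv => vvvvvvavvvvavvZv => vvvvvvavvvvavvvavv

S => vSv   [S → v S v]
vSv => vSvZv   [S → S v Z]
vSvZv => vSvZvZv   [S → S v Z]
vSvZvZv => vvSvvZvZv   [S → v S v]
vvSvvZvZv => vvSvZvvZvZv   [S → S v Z]
vvSvZvvZvZv => vvvvvZvvZvZv   [S → v v]
vvvvvZvvZvZv => vvvvvvavvvZvZv   [Z → v a v]
vvvvvvavvvZvZv => vvvvvvavvvvavvZv   [Z → v a v]
vvvvvvavvvvavvZv => vvvvvvavvvvavvvavv   [Z → v a v]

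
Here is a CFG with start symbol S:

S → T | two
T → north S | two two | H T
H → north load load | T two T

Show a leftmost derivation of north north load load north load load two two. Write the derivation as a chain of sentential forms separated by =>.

S => T => north S => north T => north H T => north north load load T => north north load load H T => north north load load north load load T => north north load load north load load two two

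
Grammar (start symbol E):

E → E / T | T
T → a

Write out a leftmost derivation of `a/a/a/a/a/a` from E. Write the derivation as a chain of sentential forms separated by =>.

E => E/T   [E → E / T]
E/T => E/T/T   [E → E / T]
E/T/T => E/T/T/T   [E → E / T]
E/T/T/T => E/T/T/T/T   [E → E / T]
E/T/T/T/T => E/T/T/T/T/T   [E → E / T]
E/T/T/T/T/T => T/T/T/T/T/T   [E → T]
T/T/T/T/T/T => a/T/T/T/T/T   [T → a]
a/T/T/T/T/T => a/a/T/T/T/T   [T → a]
a/a/T/T/T/T => a/a/a/T/T/T   [T → a]
a/a/a/T/T/T => a/a/a/a/T/T   [T → a]
a/a/a/a/T/T => a/a/a/a/a/T   [T → a]
a/a/a/a/a/T => a/a/a/a/a/a   [T → a]

E => E/T => E/T/T => E/T/T/T => E/T/T/T/T => E/T/T/T/T/T => T/T/T/T/T/T => a/T/T/T/T/T => a/a/T/T/T/T => a/a/a/T/T/T => a/a/a/a/T/T => a/a/a/a/a/T => a/a/a/a/a/a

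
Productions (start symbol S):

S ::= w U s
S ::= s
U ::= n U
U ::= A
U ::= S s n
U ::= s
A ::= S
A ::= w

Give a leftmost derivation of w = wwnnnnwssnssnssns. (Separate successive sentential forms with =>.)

S => wUs   [S ::= w U s]
wUs => wSsns   [U ::= S s n]
wSsns => wwUssns   [S ::= w U s]
wwUssns => wwnUssns   [U ::= n U]
wwnUssns => wwnnUssns   [U ::= n U]
wwnnUssns => wwnnnUssns   [U ::= n U]
wwnnnUssns => wwnnnnUssns   [U ::= n U]
wwnnnnUssns => wwnnnnSsnssns   [U ::= S s n]
wwnnnnSsnssns => wwnnnnwUssnssns   [S ::= w U s]
wwnnnnwUssnssns => wwnnnnwSsnssnssns   [U ::= S s n]
wwnnnnwSsnssnssns => wwnnnnwssnssnssns   [S ::= s]

S => wUs => wSsns => wwUssns => wwnUssns => wwnnUssns => wwnnnUssns => wwnnnnUssns => wwnnnnSsnssns => wwnnnnwUssnssns => wwnnnnwSsnssnssns => wwnnnnwssnssnssns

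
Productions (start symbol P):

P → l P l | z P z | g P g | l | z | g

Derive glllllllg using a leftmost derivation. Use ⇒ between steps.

P⇒gPg⇒glPlg⇒gllPllg⇒glllPlllg⇒glllllllg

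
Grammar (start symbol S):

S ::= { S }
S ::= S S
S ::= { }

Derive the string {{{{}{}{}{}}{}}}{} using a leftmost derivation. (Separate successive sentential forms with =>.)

S=>SS=>{S}S=>{{S}}S=>{{SS}}S=>{{{S}S}}S=>{{{SS}S}}S=>{{{SSS}S}}S=>{{{SSSS}S}}S=>{{{{}SSS}S}}S=>{{{{}{}SS}S}}S=>{{{{}{}{}S}S}}S=>{{{{}{}{}{}}S}}S=>{{{{}{}{}{}}{}}}S=>{{{{}{}{}{}}{}}}{}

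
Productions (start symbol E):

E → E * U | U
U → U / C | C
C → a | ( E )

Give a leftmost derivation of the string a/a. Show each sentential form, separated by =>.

E => U   [E → U]
U => U/C   [U → U / C]
U/C => C/C   [U → C]
C/C => a/C   [C → a]
a/C => a/a   [C → a]

E => U => U/C => C/C => a/C => a/a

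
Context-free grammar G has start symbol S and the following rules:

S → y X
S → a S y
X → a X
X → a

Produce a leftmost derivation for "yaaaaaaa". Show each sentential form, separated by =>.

S => yX   [S → y X]
yX => yaX   [X → a X]
yaX => yaaX   [X → a X]
yaaX => yaaaX   [X → a X]
yaaaX => yaaaaX   [X → a X]
yaaaaX => yaaaaaX   [X → a X]
yaaaaaX => yaaaaaaX   [X → a X]
yaaaaaaX => yaaaaaaa   [X → a]

S=>yX=>yaX=>yaaX=>yaaaX=>yaaaaX=>yaaaaaX=>yaaaaaaX=>yaaaaaaa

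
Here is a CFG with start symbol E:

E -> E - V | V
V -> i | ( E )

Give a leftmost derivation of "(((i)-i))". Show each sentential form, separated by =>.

E => V => (E) => (V) => ((E)) => ((E-V)) => ((V-V)) => (((E)-V)) => (((V)-V)) => (((i)-V)) => (((i)-i))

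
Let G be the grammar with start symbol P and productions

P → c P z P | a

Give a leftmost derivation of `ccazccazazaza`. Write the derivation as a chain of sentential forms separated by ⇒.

P⇒cPzP⇒ccPzPzP⇒ccazPzP⇒ccazcPzPzP⇒ccazccPzPzPzP⇒ccazccazPzPzP⇒ccazccazazPzP⇒ccazccazazazP⇒ccazccazazaza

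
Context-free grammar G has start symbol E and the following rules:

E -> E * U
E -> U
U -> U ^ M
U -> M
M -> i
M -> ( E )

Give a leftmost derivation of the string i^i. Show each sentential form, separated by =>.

E => U   [E -> U]
U => U^M   [U -> U ^ M]
U^M => M^M   [U -> M]
M^M => i^M   [M -> i]
i^M => i^i   [M -> i]

E => U => U^M => M^M => i^M => i^i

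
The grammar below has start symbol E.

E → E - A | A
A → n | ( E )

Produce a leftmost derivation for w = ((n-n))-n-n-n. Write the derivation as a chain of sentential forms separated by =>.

E => E-A   [E → E - A]
E-A => E-A-A   [E → E - A]
E-A-A => E-A-A-A   [E → E - A]
E-A-A-A => A-A-A-A   [E → A]
A-A-A-A => (E)-A-A-A   [A → ( E )]
(E)-A-A-A => (A)-A-A-A   [E → A]
(A)-A-A-A => ((E))-A-A-A   [A → ( E )]
((E))-A-A-A => ((E-A))-A-A-A   [E → E - A]
((E-A))-A-A-A => ((A-A))-A-A-A   [E → A]
((A-A))-A-A-A => ((n-A))-A-A-A   [A → n]
((n-A))-A-A-A => ((n-n))-A-A-A   [A → n]
((n-n))-A-A-A => ((n-n))-n-A-A   [A → n]
((n-n))-n-A-A => ((n-n))-n-n-A   [A → n]
((n-n))-n-n-A => ((n-n))-n-n-n   [A → n]

E => E-A => E-A-A => E-A-A-A => A-A-A-A => (E)-A-A-A => (A)-A-A-A => ((E))-A-A-A => ((E-A))-A-A-A => ((A-A))-A-A-A => ((n-A))-A-A-A => ((n-n))-A-A-A => ((n-n))-n-A-A => ((n-n))-n-n-A => ((n-n))-n-n-n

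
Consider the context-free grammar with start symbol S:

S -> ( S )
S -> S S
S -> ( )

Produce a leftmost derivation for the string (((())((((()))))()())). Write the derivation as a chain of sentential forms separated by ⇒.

S ⇒ (S) ⇒ ((S)) ⇒ ((SS)) ⇒ ((SSS)) ⇒ ((SSSS)) ⇒ (((S)SSS)) ⇒ (((())SSS)) ⇒ (((())(S)SS)) ⇒ (((())((S))SS)) ⇒ (((())(((S)))SS)) ⇒ (((())((((S))))SS)) ⇒ (((())((((()))))SS)) ⇒ (((())((((()))))()S)) ⇒ (((())((((()))))()()))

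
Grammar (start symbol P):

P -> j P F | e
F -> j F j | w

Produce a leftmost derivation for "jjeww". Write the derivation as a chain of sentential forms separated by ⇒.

P ⇒ jPF ⇒ jjPFF ⇒ jjeFF ⇒ jjewF ⇒ jjeww

P ⇒ jPF   [P -> j P F]
jPF ⇒ jjPFF   [P -> j P F]
jjPFF ⇒ jjeFF   [P -> e]
jjeFF ⇒ jjewF   [F -> w]
jjewF ⇒ jjeww   [F -> w]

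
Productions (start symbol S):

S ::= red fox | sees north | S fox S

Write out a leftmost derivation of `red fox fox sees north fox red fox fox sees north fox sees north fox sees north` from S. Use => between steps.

S => S fox S => S fox S fox S => S fox S fox S fox S => S fox S fox S fox S fox S => S fox S fox S fox S fox S fox S => red fox fox S fox S fox S fox S fox S => red fox fox sees north fox S fox S fox S fox S => red fox fox sees north fox red fox fox S fox S fox S => red fox fox sees north fox red fox fox sees north fox S fox S => red fox fox sees north fox red fox fox sees north fox sees north fox S => red fox fox sees north fox red fox fox sees north fox sees north fox sees north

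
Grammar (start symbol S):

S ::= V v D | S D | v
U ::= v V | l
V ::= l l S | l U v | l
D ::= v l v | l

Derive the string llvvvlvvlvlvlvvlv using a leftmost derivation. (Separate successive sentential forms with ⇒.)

S ⇒ SD ⇒ SDD ⇒ SDDD ⇒ SDDDD ⇒ VvDDDDD ⇒ lUvvDDDDD ⇒ llvvDDDDD ⇒ llvvvlvDDDD ⇒ llvvvlvvlvDDD ⇒ llvvvlvvlvlDD ⇒ llvvvlvvlvlvlvD ⇒ llvvvlvvlvlvlvvlv

S ⇒ SD   [S ::= S D]
SD ⇒ SDD   [S ::= S D]
SDD ⇒ SDDD   [S ::= S D]
SDDD ⇒ SDDDD   [S ::= S D]
SDDDD ⇒ VvDDDDD   [S ::= V v D]
VvDDDDD ⇒ lUvvDDDDD   [V ::= l U v]
lUvvDDDDD ⇒ llvvDDDDD   [U ::= l]
llvvDDDDD ⇒ llvvvlvDDDD   [D ::= v l v]
llvvvlvDDDD ⇒ llvvvlvvlvDDD   [D ::= v l v]
llvvvlvvlvDDD ⇒ llvvvlvvlvlDD   [D ::= l]
llvvvlvvlvlDD ⇒ llvvvlvvlvlvlvD   [D ::= v l v]
llvvvlvvlvlvlvD ⇒ llvvvlvvlvlvlvvlv   [D ::= v l v]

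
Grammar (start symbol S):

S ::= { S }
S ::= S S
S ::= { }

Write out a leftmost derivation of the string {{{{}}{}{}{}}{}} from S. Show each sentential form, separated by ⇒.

S⇒{S}⇒{SS}⇒{{S}S}⇒{{SS}S}⇒{{SSS}S}⇒{{SSSS}S}⇒{{{S}SSS}S}⇒{{{{}}SSS}S}⇒{{{{}}{}SS}S}⇒{{{{}}{}{}S}S}⇒{{{{}}{}{}{}}S}⇒{{{{}}{}{}{}}{}}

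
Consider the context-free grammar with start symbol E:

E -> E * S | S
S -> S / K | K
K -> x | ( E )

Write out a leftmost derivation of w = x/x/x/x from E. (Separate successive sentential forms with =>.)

E => S => S/K => S/K/K => S/K/K/K => K/K/K/K => x/K/K/K => x/x/K/K => x/x/x/K => x/x/x/x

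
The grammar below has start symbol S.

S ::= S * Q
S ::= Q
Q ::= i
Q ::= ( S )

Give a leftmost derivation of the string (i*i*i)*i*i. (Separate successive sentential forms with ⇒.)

S⇒S*Q⇒S*Q*Q⇒Q*Q*Q⇒(S)*Q*Q⇒(S*Q)*Q*Q⇒(S*Q*Q)*Q*Q⇒(Q*Q*Q)*Q*Q⇒(i*Q*Q)*Q*Q⇒(i*i*Q)*Q*Q⇒(i*i*i)*Q*Q⇒(i*i*i)*i*Q⇒(i*i*i)*i*i

S ⇒ S*Q   [S ::= S * Q]
S*Q ⇒ S*Q*Q   [S ::= S * Q]
S*Q*Q ⇒ Q*Q*Q   [S ::= Q]
Q*Q*Q ⇒ (S)*Q*Q   [Q ::= ( S )]
(S)*Q*Q ⇒ (S*Q)*Q*Q   [S ::= S * Q]
(S*Q)*Q*Q ⇒ (S*Q*Q)*Q*Q   [S ::= S * Q]
(S*Q*Q)*Q*Q ⇒ (Q*Q*Q)*Q*Q   [S ::= Q]
(Q*Q*Q)*Q*Q ⇒ (i*Q*Q)*Q*Q   [Q ::= i]
(i*Q*Q)*Q*Q ⇒ (i*i*Q)*Q*Q   [Q ::= i]
(i*i*Q)*Q*Q ⇒ (i*i*i)*Q*Q   [Q ::= i]
(i*i*i)*Q*Q ⇒ (i*i*i)*i*Q   [Q ::= i]
(i*i*i)*i*Q ⇒ (i*i*i)*i*i   [Q ::= i]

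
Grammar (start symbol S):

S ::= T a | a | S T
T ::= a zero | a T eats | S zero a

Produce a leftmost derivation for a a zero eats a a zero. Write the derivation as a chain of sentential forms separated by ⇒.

S ⇒ S T   [S ::= S T]
S T ⇒ T a T   [S ::= T a]
T a T ⇒ a T eats a T   [T ::= a T eats]
a T eats a T ⇒ a a zero eats a T   [T ::= a zero]
a a zero eats a T ⇒ a a zero eats a a zero   [T ::= a zero]

S ⇒ S T ⇒ T a T ⇒ a T eats a T ⇒ a a zero eats a T ⇒ a a zero eats a a zero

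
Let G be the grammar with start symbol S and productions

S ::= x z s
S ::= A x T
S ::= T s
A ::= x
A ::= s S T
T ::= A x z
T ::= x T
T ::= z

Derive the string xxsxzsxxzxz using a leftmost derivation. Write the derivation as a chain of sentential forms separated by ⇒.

S⇒AxT⇒xxT⇒xxAxz⇒xxsSTxz⇒xxsxzsTxz⇒xxsxzsAxzxz⇒xxsxzsxxzxz

S ⇒ AxT   [S ::= A x T]
AxT ⇒ xxT   [A ::= x]
xxT ⇒ xxAxz   [T ::= A x z]
xxAxz ⇒ xxsSTxz   [A ::= s S T]
xxsSTxz ⇒ xxsxzsTxz   [S ::= x z s]
xxsxzsTxz ⇒ xxsxzsAxzxz   [T ::= A x z]
xxsxzsAxzxz ⇒ xxsxzsxxzxz   [A ::= x]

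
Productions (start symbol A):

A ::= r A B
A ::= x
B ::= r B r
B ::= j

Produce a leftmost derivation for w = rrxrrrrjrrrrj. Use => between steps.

A => rAB   [A ::= r A B]
rAB => rrABB   [A ::= r A B]
rrABB => rrxBB   [A ::= x]
rrxBB => rrxrBrB   [B ::= r B r]
rrxrBrB => rrxrrBrrB   [B ::= r B r]
rrxrrBrrB => rrxrrrBrrrB   [B ::= r B r]
rrxrrrBrrrB => rrxrrrrBrrrrB   [B ::= r B r]
rrxrrrrBrrrrB => rrxrrrrjrrrrB   [B ::= j]
rrxrrrrjrrrrB => rrxrrrrjrrrrj   [B ::= j]

A => rAB => rrABB => rrxBB => rrxrBrB => rrxrrBrrB => rrxrrrBrrrB => rrxrrrrBrrrrB => rrxrrrrjrrrrB => rrxrrrrjrrrrj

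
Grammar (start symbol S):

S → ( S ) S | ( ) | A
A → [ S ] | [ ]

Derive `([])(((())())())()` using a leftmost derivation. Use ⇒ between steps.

S ⇒ (S)S   [S → ( S ) S]
(S)S ⇒ (A)S   [S → A]
(A)S ⇒ ([])S   [A → [ ]]
([])S ⇒ ([])(S)S   [S → ( S ) S]
([])(S)S ⇒ ([])((S)S)S   [S → ( S ) S]
([])((S)S)S ⇒ ([])(((S)S)S)S   [S → ( S ) S]
([])(((S)S)S)S ⇒ ([])(((())S)S)S   [S → ( )]
([])(((())S)S)S ⇒ ([])(((())())S)S   [S → ( )]
([])(((())())S)S ⇒ ([])(((())())())S   [S → ( )]
([])(((())())())S ⇒ ([])(((())())())()   [S → ( )]

S⇒(S)S⇒(A)S⇒([])S⇒([])(S)S⇒([])((S)S)S⇒([])(((S)S)S)S⇒([])(((())S)S)S⇒([])(((())())S)S⇒([])(((())())())S⇒([])(((())())())()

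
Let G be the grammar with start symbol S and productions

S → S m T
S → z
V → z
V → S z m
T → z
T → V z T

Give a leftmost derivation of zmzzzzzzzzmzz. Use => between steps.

S => SmT => zmT => zmVzT => zmzzT => zmzzVzT => zmzzzzT => zmzzzzVzT => zmzzzzzzT => zmzzzzzzVzT => zmzzzzzzSzmzT => zmzzzzzzzzmzT => zmzzzzzzzzmzz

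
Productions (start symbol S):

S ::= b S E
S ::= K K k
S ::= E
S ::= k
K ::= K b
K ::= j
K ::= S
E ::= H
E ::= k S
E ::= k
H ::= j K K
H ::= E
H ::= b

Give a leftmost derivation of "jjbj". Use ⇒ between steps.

S ⇒ E   [S ::= E]
E ⇒ H   [E ::= H]
H ⇒ jKK   [H ::= j K K]
jKK ⇒ jKbK   [K ::= K b]
jKbK ⇒ jjbK   [K ::= j]
jjbK ⇒ jjbj   [K ::= j]

S ⇒ E ⇒ H ⇒ jKK ⇒ jKbK ⇒ jjbK ⇒ jjbj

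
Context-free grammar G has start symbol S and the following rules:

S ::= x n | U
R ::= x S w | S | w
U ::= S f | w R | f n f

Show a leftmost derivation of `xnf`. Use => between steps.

S => U => Sf => xnf

S => U   [S ::= U]
U => Sf   [U ::= S f]
Sf => xnf   [S ::= x n]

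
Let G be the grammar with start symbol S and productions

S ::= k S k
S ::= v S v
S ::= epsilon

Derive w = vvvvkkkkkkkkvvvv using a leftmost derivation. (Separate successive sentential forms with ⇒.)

S ⇒ vSv ⇒ vvSvv ⇒ vvvSvvv ⇒ vvvvSvvvv ⇒ vvvvkSkvvvv ⇒ vvvvkkSkkvvvv ⇒ vvvvkkkSkkkvvvv ⇒ vvvvkkkkSkkkkvvvv ⇒ vvvvkkkkkkkkvvvv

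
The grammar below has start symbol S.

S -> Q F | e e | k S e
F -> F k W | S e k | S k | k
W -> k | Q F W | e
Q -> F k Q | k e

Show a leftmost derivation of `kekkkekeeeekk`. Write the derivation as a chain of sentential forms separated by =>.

S=>QF=>keF=>keSk=>keQFk=>keFkQFk=>kekkQFk=>kekkkeFk=>kekkkeSekk=>kekkkekSeekk=>kekkkekeeeekk

S => QF   [S -> Q F]
QF => keF   [Q -> k e]
keF => keSk   [F -> S k]
keSk => keQFk   [S -> Q F]
keQFk => keFkQFk   [Q -> F k Q]
keFkQFk => kekkQFk   [F -> k]
kekkQFk => kekkkeFk   [Q -> k e]
kekkkeFk => kekkkeSekk   [F -> S e k]
kekkkeSekk => kekkkekSeekk   [S -> k S e]
kekkkekSeekk => kekkkekeeeekk   [S -> e e]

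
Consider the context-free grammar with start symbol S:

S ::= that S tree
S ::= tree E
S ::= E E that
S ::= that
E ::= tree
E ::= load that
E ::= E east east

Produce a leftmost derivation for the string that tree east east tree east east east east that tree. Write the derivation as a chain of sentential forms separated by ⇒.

S ⇒ that S tree ⇒ that E E that tree ⇒ that E east east E that tree ⇒ that tree east east E that tree ⇒ that tree east east E east east that tree ⇒ that tree east east E east east east east that tree ⇒ that tree east east tree east east east east that tree

S ⇒ that S tree   [S ::= that S tree]
that S tree ⇒ that E E that tree   [S ::= E E that]
that E E that tree ⇒ that E east east E that tree   [E ::= E east east]
that E east east E that tree ⇒ that tree east east E that tree   [E ::= tree]
that tree east east E that tree ⇒ that tree east east E east east that tree   [E ::= E east east]
that tree east east E east east that tree ⇒ that tree east east E east east east east that tree   [E ::= E east east]
that tree east east E east east east east that tree ⇒ that tree east east tree east east east east that tree   [E ::= tree]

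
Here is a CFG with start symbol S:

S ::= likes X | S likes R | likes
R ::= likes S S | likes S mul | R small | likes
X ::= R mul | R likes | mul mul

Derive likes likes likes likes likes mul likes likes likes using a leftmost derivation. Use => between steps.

S => S likes R => likes likes R => likes likes likes S S => likes likes likes S likes R S => likes likes likes likes X likes R S => likes likes likes likes R mul likes R S => likes likes likes likes likes mul likes R S => likes likes likes likes likes mul likes likes S => likes likes likes likes likes mul likes likes likes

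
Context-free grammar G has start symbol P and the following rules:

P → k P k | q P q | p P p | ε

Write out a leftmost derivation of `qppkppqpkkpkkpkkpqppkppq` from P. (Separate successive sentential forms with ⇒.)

P ⇒ qPq ⇒ qpPpq ⇒ qppPppq ⇒ qppkPkppq ⇒ qppkpPpkppq ⇒ qppkppPppkppq ⇒ qppkppqPqppkppq ⇒ qppkppqpPpqppkppq ⇒ qppkppqpkPkpqppkppq ⇒ qppkppqpkkPkkpqppkppq ⇒ qppkppqpkkpPpkkpqppkppq ⇒ qppkppqpkkpkPkpkkpqppkppq ⇒ qppkppqpkkpkkpkkpqppkppq

P ⇒ qPq   [P → q P q]
qPq ⇒ qpPpq   [P → p P p]
qpPpq ⇒ qppPppq   [P → p P p]
qppPppq ⇒ qppkPkppq   [P → k P k]
qppkPkppq ⇒ qppkpPpkppq   [P → p P p]
qppkpPpkppq ⇒ qppkppPppkppq   [P → p P p]
qppkppPppkppq ⇒ qppkppqPqppkppq   [P → q P q]
qppkppqPqppkppq ⇒ qppkppqpPpqppkppq   [P → p P p]
qppkppqpPpqppkppq ⇒ qppkppqpkPkpqppkppq   [P → k P k]
qppkppqpkPkpqppkppq ⇒ qppkppqpkkPkkpqppkppq   [P → k P k]
qppkppqpkkPkkpqppkppq ⇒ qppkppqpkkpPpkkpqppkppq   [P → p P p]
qppkppqpkkpPpkkpqppkppq ⇒ qppkppqpkkpkPkpkkpqppkppq   [P → k P k]
qppkppqpkkpkPkpkkpqppkppq ⇒ qppkppqpkkpkkpkkpqppkppq   [P → ε]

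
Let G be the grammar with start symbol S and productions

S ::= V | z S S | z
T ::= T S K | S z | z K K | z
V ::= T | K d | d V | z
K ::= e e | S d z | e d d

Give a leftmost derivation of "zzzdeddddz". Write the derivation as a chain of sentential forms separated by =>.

S => zSS => zzSSS => zzVSS => zzzSS => zzzVS => zzzdVS => zzzdKdS => zzzdedddS => zzzdedddV => zzzdeddddV => zzzdeddddz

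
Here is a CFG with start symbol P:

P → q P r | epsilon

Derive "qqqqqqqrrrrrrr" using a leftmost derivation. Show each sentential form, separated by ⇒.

P⇒qPr⇒qqPrr⇒qqqPrrr⇒qqqqPrrrr⇒qqqqqPrrrrr⇒qqqqqqPrrrrrr⇒qqqqqqqPrrrrrrr⇒qqqqqqqrrrrrrr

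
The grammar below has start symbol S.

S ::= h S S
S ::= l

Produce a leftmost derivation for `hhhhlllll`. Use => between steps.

S => hSS => hhSSS => hhhSSSS => hhhhSSSSS => hhhhlSSSS => hhhhllSSS => hhhhlllSS => hhhhllllS => hhhhlllll

S => hSS   [S ::= h S S]
hSS => hhSSS   [S ::= h S S]
hhSSS => hhhSSSS   [S ::= h S S]
hhhSSSS => hhhhSSSSS   [S ::= h S S]
hhhhSSSSS => hhhhlSSSS   [S ::= l]
hhhhlSSSS => hhhhllSSS   [S ::= l]
hhhhllSSS => hhhhlllSS   [S ::= l]
hhhhlllSS => hhhhllllS   [S ::= l]
hhhhllllS => hhhhlllll   [S ::= l]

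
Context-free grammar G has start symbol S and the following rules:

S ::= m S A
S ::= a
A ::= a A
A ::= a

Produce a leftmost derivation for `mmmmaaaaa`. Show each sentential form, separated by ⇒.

S⇒mSA⇒mmSAA⇒mmmSAAA⇒mmmmSAAAA⇒mmmmaAAAA⇒mmmmaaAAA⇒mmmmaaaAA⇒mmmmaaaaA⇒mmmmaaaaa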